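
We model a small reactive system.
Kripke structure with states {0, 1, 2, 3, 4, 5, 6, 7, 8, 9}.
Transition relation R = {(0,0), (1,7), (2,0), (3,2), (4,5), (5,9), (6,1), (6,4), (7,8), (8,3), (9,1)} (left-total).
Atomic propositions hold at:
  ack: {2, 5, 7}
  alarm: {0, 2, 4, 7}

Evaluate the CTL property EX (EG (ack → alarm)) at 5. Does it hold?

Sat(ack → alarm) = {0, 1, 2, 3, 4, 6, 7, 8, 9}
EG (ack → alarm): greatest fixpoint, start Z0 = {0, 1, 2, 3, 4, 6, 7, 8, 9}, keep only states in Sat with some successor in Z. Z1 = {0, 1, 2, 3, 6, 7, 8, 9}; fixed.
Sat(EG (ack → alarm)) = {0, 1, 2, 3, 6, 7, 8, 9}
Sat(EX (EG (ack → alarm))) = {s : some successor in {0, 1, 2, 3, 6, 7, 8, 9}} = {0, 1, 2, 3, 5, 6, 7, 8, 9}
5 ∈ Sat(EX (EG (ack → alarm))) = {0, 1, 2, 3, 5, 6, 7, 8, 9}, so the formula holds at 5.

Yes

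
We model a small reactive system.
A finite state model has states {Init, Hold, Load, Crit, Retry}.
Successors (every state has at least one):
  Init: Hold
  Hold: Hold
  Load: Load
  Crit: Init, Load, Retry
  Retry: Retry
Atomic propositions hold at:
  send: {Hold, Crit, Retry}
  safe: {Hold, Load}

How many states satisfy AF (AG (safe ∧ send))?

2

Sat(safe ∧ send) = {Hold}
AG (safe ∧ send): greatest fixpoint, start Z0 = {Hold}, keep only states in Sat with every successor in Z. Already a fixed point.
Sat(AG (safe ∧ send)) = {Hold}
AF (AG (safe ∧ send)): least fixpoint, start Z0 = {Hold}, add states with every successor in Z. Z1 = {Init, Hold}; fixed.
Sat(AF (AG (safe ∧ send))) = {Init, Hold}
|Sat(AF (AG (safe ∧ send)))| = |{Init, Hold}| = 2.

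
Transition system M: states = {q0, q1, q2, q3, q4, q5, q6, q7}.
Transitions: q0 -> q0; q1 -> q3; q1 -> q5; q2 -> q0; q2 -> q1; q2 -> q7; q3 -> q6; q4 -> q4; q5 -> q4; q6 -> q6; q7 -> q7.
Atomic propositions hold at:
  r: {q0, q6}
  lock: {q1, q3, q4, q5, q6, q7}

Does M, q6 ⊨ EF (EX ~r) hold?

No

Sat(~r) = {q1, q2, q3, q4, q5, q7}
Sat(EX ~r) = {s : some successor in {q1, q2, q3, q4, q5, q7}} = {q1, q2, q4, q5, q7}
EF (EX ~r): least fixpoint, start Z0 = {q1, q2, q4, q5, q7}, add states with some successor in Z. Already a fixed point.
Sat(EF (EX ~r)) = {q1, q2, q4, q5, q7}
q6 ∉ Sat(EF (EX ~r)) = {q1, q2, q4, q5, q7}, so the formula does not hold at q6.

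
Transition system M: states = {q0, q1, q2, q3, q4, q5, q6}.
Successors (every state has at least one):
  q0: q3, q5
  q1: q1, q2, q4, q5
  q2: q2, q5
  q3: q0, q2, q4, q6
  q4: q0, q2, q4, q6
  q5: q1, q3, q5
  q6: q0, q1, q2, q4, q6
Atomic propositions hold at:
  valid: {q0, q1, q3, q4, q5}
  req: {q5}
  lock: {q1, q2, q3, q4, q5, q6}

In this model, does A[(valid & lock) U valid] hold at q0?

Yes

Sat(valid & lock) = {q1, q3, q4, q5}
A[(valid & lock) U valid]: least fixpoint, start Z0 = Sat(valid) = {q0, q1, q3, q4, q5}, add states in Sat(valid & lock) with every successor in Z. Already a fixed point.
Sat(A[(valid & lock) U valid]) = {q0, q1, q3, q4, q5}
q0 ∈ Sat(A[(valid & lock) U valid]) = {q0, q1, q3, q4, q5}, so the formula holds at q0.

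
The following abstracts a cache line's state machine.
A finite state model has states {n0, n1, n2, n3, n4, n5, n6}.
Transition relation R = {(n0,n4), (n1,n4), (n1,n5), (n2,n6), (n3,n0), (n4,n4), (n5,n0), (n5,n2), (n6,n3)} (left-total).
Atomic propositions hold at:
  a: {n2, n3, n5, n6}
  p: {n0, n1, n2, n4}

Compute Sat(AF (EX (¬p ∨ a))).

Sat(¬p) = {n3, n5, n6}
Sat(¬p ∨ a) = {n2, n3, n5, n6}
Sat(EX (¬p ∨ a)) = {s : some successor in {n2, n3, n5, n6}} = {n1, n2, n5, n6}
AF (EX (¬p ∨ a)): least fixpoint, start Z0 = {n1, n2, n5, n6}, add states with every successor in Z. Already a fixed point.
Sat(AF (EX (¬p ∨ a))) = {n1, n2, n5, n6}

{n1, n2, n5, n6}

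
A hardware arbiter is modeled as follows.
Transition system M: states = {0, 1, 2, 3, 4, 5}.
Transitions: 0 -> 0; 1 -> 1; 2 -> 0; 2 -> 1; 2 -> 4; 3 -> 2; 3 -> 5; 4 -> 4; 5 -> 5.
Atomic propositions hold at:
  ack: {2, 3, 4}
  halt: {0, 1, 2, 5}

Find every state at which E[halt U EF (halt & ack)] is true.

Sat(halt & ack) = {2}
EF (halt & ack): least fixpoint, start Z0 = {2}, add states with some successor in Z. Z1 = {2, 3}; fixed.
Sat(EF (halt & ack)) = {2, 3}
E[halt U EF (halt & ack)]: least fixpoint, start Z0 = Sat(EF (halt & ack)) = {2, 3}, add states in Sat(halt) with some successor in Z. Already a fixed point.
Sat(E[halt U EF (halt & ack)]) = {2, 3}

{2, 3}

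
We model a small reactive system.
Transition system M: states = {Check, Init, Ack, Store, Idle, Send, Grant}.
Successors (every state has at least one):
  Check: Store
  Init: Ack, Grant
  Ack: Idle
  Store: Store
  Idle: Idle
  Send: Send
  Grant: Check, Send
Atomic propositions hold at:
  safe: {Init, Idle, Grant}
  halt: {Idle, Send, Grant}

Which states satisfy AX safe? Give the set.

{Ack, Idle}

Sat(AX safe) = {s : every successor in {Init, Idle, Grant}} = {Ack, Idle}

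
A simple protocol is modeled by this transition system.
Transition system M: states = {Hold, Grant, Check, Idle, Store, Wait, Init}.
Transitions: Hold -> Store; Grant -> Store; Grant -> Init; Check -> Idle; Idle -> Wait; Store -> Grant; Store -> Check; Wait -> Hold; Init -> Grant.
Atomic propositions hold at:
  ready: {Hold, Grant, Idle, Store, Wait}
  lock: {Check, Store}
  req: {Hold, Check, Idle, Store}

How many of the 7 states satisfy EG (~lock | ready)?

Sat(~lock) = {Hold, Grant, Idle, Wait, Init}
Sat(~lock | ready) = {Hold, Grant, Idle, Store, Wait, Init}
EG (~lock | ready): greatest fixpoint, start Z0 = {Hold, Grant, Idle, Store, Wait, Init}, keep only states in Sat with some successor in Z. Already a fixed point.
Sat(EG (~lock | ready)) = {Hold, Grant, Idle, Store, Wait, Init}
|Sat(EG (~lock | ready))| = |{Hold, Grant, Idle, Store, Wait, Init}| = 6.

6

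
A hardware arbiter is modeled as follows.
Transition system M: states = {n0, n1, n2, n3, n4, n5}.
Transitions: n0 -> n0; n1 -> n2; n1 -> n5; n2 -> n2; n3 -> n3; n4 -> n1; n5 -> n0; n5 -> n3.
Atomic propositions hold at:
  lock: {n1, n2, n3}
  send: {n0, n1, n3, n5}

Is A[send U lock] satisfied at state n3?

Yes

A[send U lock]: least fixpoint, start Z0 = Sat(lock) = {n1, n2, n3}, add states in Sat(send) with every successor in Z. Already a fixed point.
Sat(A[send U lock]) = {n1, n2, n3}
n3 ∈ Sat(A[send U lock]) = {n1, n2, n3}, so the formula holds at n3.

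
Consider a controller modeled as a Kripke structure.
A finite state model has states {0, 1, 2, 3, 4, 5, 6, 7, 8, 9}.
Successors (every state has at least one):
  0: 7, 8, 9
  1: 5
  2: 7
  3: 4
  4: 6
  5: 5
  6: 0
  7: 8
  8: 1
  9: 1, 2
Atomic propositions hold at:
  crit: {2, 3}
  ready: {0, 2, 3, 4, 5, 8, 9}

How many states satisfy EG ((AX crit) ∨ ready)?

1

Sat(AX crit) = {s : every successor in {2, 3}} = ∅
Sat((AX crit) ∨ ready) = {0, 2, 3, 4, 5, 8, 9}
EG ((AX crit) ∨ ready): greatest fixpoint, start Z0 = {0, 2, 3, 4, 5, 8, 9}, keep only states in Sat with some successor in Z. Z1 = {0, 3, 5, 9}; Z2 = {0, 5}; Z3 = {5}; fixed.
Sat(EG ((AX crit) ∨ ready)) = {5}
|Sat(EG ((AX crit) ∨ ready))| = |{5}| = 1.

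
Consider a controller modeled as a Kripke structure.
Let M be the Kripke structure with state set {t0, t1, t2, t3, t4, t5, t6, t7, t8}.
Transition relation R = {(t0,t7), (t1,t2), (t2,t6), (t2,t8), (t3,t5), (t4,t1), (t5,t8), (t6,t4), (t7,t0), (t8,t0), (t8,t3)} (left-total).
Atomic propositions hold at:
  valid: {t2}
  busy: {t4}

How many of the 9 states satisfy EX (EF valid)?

EF valid: least fixpoint, start Z0 = {t2}, add states with some successor in Z. Z1 = {t1, t2}; Z2 = {t1, t2, t4}; Z3 = {t1, t2, t4, t6}; fixed.
Sat(EF valid) = {t1, t2, t4, t6}
Sat(EX (EF valid)) = {s : some successor in {t1, t2, t4, t6}} = {t1, t2, t4, t6}
|Sat(EX (EF valid))| = |{t1, t2, t4, t6}| = 4.

4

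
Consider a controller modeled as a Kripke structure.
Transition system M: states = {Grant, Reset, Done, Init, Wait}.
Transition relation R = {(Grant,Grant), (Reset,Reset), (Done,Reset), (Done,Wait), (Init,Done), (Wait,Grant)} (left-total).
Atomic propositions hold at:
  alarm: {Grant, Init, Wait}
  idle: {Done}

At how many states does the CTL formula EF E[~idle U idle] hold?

2

Sat(~idle) = {Grant, Reset, Init, Wait}
E[~idle U idle]: least fixpoint, start Z0 = Sat(idle) = {Done}, add states in Sat(~idle) with some successor in Z. Z1 = {Done, Init}; fixed.
Sat(E[~idle U idle]) = {Done, Init}
EF E[~idle U idle]: least fixpoint, start Z0 = {Done, Init}, add states with some successor in Z. Already a fixed point.
Sat(EF E[~idle U idle]) = {Done, Init}
|Sat(EF E[~idle U idle])| = |{Done, Init}| = 2.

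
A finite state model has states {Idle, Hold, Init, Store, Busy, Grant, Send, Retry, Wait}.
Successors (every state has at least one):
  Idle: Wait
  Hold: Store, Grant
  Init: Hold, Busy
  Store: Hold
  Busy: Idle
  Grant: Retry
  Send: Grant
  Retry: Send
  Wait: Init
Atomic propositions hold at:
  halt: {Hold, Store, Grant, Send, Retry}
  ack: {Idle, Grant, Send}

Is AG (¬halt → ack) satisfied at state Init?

No

Sat(¬halt) = {Idle, Init, Busy, Wait}
Sat(¬halt → ack) = {Idle, Hold, Store, Grant, Send, Retry}
AG (¬halt → ack): greatest fixpoint, start Z0 = {Idle, Hold, Store, Grant, Send, Retry}, keep only states in Sat with every successor in Z. Z1 = {Hold, Store, Grant, Send, Retry}; fixed.
Sat(AG (¬halt → ack)) = {Hold, Store, Grant, Send, Retry}
Init ∉ Sat(AG (¬halt → ack)) = {Hold, Store, Grant, Send, Retry}, so the formula does not hold at Init.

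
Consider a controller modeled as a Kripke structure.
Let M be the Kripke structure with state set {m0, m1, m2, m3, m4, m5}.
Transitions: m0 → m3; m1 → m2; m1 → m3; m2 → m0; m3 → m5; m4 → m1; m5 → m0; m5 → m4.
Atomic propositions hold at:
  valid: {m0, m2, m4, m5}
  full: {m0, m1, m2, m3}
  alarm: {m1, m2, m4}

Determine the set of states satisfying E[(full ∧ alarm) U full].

{m0, m1, m2, m3}

Sat(full ∧ alarm) = {m1, m2}
E[(full ∧ alarm) U full]: least fixpoint, start Z0 = Sat(full) = {m0, m1, m2, m3}, add states in Sat(full ∧ alarm) with some successor in Z. Already a fixed point.
Sat(E[(full ∧ alarm) U full]) = {m0, m1, m2, m3}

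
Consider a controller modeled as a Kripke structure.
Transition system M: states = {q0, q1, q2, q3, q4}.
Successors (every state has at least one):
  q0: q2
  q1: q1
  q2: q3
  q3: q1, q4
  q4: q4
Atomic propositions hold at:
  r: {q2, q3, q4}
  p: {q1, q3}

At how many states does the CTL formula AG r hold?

1

AG r: greatest fixpoint, start Z0 = {q2, q3, q4}, keep only states in Sat with every successor in Z. Z1 = {q2, q4}; Z2 = {q4}; fixed.
Sat(AG r) = {q4}
|Sat(AG r)| = |{q4}| = 1.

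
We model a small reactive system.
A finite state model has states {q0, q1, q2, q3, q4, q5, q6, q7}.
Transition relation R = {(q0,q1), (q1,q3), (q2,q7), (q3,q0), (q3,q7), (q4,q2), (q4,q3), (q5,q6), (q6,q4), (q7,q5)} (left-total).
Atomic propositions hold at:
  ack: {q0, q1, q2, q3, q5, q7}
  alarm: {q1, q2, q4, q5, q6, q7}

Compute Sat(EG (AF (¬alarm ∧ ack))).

Sat(¬alarm) = {q0, q3}
Sat(¬alarm ∧ ack) = {q0, q3}
AF (¬alarm ∧ ack): least fixpoint, start Z0 = {q0, q3}, add states with every successor in Z. Z1 = {q0, q1, q3}; fixed.
Sat(AF (¬alarm ∧ ack)) = {q0, q1, q3}
EG (AF (¬alarm ∧ ack)): greatest fixpoint, start Z0 = {q0, q1, q3}, keep only states in Sat with some successor in Z. Already a fixed point.
Sat(EG (AF (¬alarm ∧ ack))) = {q0, q1, q3}

{q0, q1, q3}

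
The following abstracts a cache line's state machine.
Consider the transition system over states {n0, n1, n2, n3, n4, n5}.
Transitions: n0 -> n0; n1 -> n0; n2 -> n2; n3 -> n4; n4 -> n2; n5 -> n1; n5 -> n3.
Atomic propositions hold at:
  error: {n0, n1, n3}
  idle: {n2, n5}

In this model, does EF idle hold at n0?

No

EF idle: least fixpoint, start Z0 = {n2, n5}, add states with some successor in Z. Z1 = {n2, n4, n5}; Z2 = {n2, n3, n4, n5}; fixed.
Sat(EF idle) = {n2, n3, n4, n5}
n0 ∉ Sat(EF idle) = {n2, n3, n4, n5}, so the formula does not hold at n0.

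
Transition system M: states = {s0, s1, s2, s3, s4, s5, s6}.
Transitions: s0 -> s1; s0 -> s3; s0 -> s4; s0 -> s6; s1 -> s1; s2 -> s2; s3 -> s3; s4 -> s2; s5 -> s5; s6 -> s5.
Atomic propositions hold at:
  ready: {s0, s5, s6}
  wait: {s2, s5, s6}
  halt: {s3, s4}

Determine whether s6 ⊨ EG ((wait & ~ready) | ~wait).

No

Sat(~ready) = {s1, s2, s3, s4}
Sat(wait & ~ready) = {s2}
Sat(~wait) = {s0, s1, s3, s4}
Sat((wait & ~ready) | ~wait) = {s0, s1, s2, s3, s4}
EG ((wait & ~ready) | ~wait): greatest fixpoint, start Z0 = {s0, s1, s2, s3, s4}, keep only states in Sat with some successor in Z. Already a fixed point.
Sat(EG ((wait & ~ready) | ~wait)) = {s0, s1, s2, s3, s4}
s6 ∉ Sat(EG ((wait & ~ready) | ~wait)) = {s0, s1, s2, s3, s4}, so the formula does not hold at s6.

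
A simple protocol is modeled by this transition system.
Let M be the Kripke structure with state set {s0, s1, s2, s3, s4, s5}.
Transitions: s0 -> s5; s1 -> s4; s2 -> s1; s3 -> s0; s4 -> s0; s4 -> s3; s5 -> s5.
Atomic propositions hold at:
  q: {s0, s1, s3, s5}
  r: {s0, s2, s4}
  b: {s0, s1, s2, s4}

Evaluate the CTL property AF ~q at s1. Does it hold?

Yes

Sat(~q) = {s2, s4}
AF ~q: least fixpoint, start Z0 = {s2, s4}, add states with every successor in Z. Z1 = {s1, s2, s4}; fixed.
Sat(AF ~q) = {s1, s2, s4}
s1 ∈ Sat(AF ~q) = {s1, s2, s4}, so the formula holds at s1.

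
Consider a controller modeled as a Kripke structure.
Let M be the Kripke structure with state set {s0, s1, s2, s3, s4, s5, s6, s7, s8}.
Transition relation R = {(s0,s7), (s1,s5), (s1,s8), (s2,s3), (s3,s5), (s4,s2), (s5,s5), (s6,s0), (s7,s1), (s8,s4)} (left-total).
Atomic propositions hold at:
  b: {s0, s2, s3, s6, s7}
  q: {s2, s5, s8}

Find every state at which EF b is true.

EF b: least fixpoint, start Z0 = {s0, s2, s3, s6, s7}, add states with some successor in Z. Z1 = {s0, s2, s3, s4, s6, s7}; Z2 = {s0, s2, s3, s4, s6, s7, s8}; Z3 = {s0, s1, s2, s3, s4, s6, s7, s8}; fixed.
Sat(EF b) = {s0, s1, s2, s3, s4, s6, s7, s8}

{s0, s1, s2, s3, s4, s6, s7, s8}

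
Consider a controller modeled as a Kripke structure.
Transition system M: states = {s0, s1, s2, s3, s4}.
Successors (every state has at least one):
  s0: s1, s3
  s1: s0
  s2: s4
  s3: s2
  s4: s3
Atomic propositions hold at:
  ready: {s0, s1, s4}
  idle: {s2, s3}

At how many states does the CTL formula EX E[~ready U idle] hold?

3

Sat(~ready) = {s2, s3}
E[~ready U idle]: least fixpoint, start Z0 = Sat(idle) = {s2, s3}, add states in Sat(~ready) with some successor in Z. Already a fixed point.
Sat(E[~ready U idle]) = {s2, s3}
Sat(EX E[~ready U idle]) = {s : some successor in {s2, s3}} = {s0, s3, s4}
|Sat(EX E[~ready U idle])| = |{s0, s3, s4}| = 3.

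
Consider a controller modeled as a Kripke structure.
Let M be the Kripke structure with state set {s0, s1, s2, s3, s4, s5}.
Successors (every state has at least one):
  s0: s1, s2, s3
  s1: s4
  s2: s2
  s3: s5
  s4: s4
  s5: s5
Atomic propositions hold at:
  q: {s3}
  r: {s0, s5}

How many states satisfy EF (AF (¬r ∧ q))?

2

Sat(¬r) = {s1, s2, s3, s4}
Sat(¬r ∧ q) = {s3}
AF (¬r ∧ q): least fixpoint, start Z0 = {s3}, add states with every successor in Z. Already a fixed point.
Sat(AF (¬r ∧ q)) = {s3}
EF (AF (¬r ∧ q)): least fixpoint, start Z0 = {s3}, add states with some successor in Z. Z1 = {s0, s3}; fixed.
Sat(EF (AF (¬r ∧ q))) = {s0, s3}
|Sat(EF (AF (¬r ∧ q)))| = |{s0, s3}| = 2.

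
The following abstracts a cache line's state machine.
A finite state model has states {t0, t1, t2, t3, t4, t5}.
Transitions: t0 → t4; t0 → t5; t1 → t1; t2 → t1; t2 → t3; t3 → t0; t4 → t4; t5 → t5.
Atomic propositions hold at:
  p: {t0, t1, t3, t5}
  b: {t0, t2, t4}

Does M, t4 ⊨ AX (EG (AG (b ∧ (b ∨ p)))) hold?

Yes

Sat(b ∨ p) = {t0, t1, t2, t3, t4, t5}
Sat(b ∧ (b ∨ p)) = {t0, t2, t4}
AG (b ∧ (b ∨ p)): greatest fixpoint, start Z0 = {t0, t2, t4}, keep only states in Sat with every successor in Z. Z1 = {t4}; fixed.
Sat(AG (b ∧ (b ∨ p))) = {t4}
EG (AG (b ∧ (b ∨ p))): greatest fixpoint, start Z0 = {t4}, keep only states in Sat with some successor in Z. Already a fixed point.
Sat(EG (AG (b ∧ (b ∨ p)))) = {t4}
Sat(AX (EG (AG (b ∧ (b ∨ p))))) = {s : every successor in {t4}} = {t4}
t4 ∈ Sat(AX (EG (AG (b ∧ (b ∨ p))))) = {t4}, so the formula holds at t4.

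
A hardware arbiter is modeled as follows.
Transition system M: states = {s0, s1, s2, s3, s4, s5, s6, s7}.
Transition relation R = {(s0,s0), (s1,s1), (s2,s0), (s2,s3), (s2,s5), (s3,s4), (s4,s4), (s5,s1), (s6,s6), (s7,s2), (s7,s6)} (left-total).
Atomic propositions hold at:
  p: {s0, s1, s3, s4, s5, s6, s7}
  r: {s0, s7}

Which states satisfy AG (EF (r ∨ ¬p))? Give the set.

Sat(¬p) = {s2}
Sat(r ∨ ¬p) = {s0, s2, s7}
EF (r ∨ ¬p): least fixpoint, start Z0 = {s0, s2, s7}, add states with some successor in Z. Already a fixed point.
Sat(EF (r ∨ ¬p)) = {s0, s2, s7}
AG (EF (r ∨ ¬p)): greatest fixpoint, start Z0 = {s0, s2, s7}, keep only states in Sat with every successor in Z. Z1 = {s0}; fixed.
Sat(AG (EF (r ∨ ¬p))) = {s0}

{s0}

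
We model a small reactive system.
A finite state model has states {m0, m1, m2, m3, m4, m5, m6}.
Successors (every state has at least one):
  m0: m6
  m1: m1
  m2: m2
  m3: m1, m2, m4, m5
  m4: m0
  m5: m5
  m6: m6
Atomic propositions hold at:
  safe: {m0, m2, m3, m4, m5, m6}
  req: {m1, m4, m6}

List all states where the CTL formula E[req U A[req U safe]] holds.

A[req U safe]: least fixpoint, start Z0 = Sat(safe) = {m0, m2, m3, m4, m5, m6}, add states in Sat(req) with every successor in Z. Already a fixed point.
Sat(A[req U safe]) = {m0, m2, m3, m4, m5, m6}
E[req U A[req U safe]]: least fixpoint, start Z0 = Sat(A[req U safe]) = {m0, m2, m3, m4, m5, m6}, add states in Sat(req) with some successor in Z. Already a fixed point.
Sat(E[req U A[req U safe]]) = {m0, m2, m3, m4, m5, m6}

{m0, m2, m3, m4, m5, m6}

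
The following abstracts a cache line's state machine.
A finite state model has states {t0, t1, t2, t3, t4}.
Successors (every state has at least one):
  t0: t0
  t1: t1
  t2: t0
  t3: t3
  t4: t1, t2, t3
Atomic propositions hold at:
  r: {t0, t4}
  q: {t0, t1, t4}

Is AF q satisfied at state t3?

No

AF q: least fixpoint, start Z0 = {t0, t1, t4}, add states with every successor in Z. Z1 = {t0, t1, t2, t4}; fixed.
Sat(AF q) = {t0, t1, t2, t4}
t3 ∉ Sat(AF q) = {t0, t1, t2, t4}, so the formula does not hold at t3.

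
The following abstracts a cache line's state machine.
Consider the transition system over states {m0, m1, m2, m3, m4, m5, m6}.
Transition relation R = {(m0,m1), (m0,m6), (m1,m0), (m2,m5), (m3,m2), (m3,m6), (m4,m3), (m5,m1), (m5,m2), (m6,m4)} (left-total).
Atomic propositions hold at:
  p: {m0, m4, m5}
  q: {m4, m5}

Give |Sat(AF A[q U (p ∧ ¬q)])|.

Sat(¬q) = {m0, m1, m2, m3, m6}
Sat(p ∧ ¬q) = {m0}
A[q U (p ∧ ¬q)]: least fixpoint, start Z0 = Sat((p ∧ ¬q)) = {m0}, add states in Sat(q) with every successor in Z. Already a fixed point.
Sat(A[q U (p ∧ ¬q)]) = {m0}
AF A[q U (p ∧ ¬q)]: least fixpoint, start Z0 = {m0}, add states with every successor in Z. Z1 = {m0, m1}; fixed.
Sat(AF A[q U (p ∧ ¬q)]) = {m0, m1}
|Sat(AF A[q U (p ∧ ¬q)])| = |{m0, m1}| = 2.

2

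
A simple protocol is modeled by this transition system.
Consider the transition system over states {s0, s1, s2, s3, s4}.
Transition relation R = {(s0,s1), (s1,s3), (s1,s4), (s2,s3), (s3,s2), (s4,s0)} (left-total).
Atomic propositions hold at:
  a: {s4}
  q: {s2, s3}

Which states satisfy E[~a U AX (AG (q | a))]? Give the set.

{s0, s1, s2, s3}

Sat(~a) = {s0, s1, s2, s3}
Sat(q | a) = {s2, s3, s4}
AG (q | a): greatest fixpoint, start Z0 = {s2, s3, s4}, keep only states in Sat with every successor in Z. Z1 = {s2, s3}; fixed.
Sat(AG (q | a)) = {s2, s3}
Sat(AX (AG (q | a))) = {s : every successor in {s2, s3}} = {s2, s3}
E[~a U AX (AG (q | a))]: least fixpoint, start Z0 = Sat(AX (AG (q | a))) = {s2, s3}, add states in Sat(~a) with some successor in Z. Z1 = {s1, s2, s3}; Z2 = {s0, s1, s2, s3}; fixed.
Sat(E[~a U AX (AG (q | a))]) = {s0, s1, s2, s3}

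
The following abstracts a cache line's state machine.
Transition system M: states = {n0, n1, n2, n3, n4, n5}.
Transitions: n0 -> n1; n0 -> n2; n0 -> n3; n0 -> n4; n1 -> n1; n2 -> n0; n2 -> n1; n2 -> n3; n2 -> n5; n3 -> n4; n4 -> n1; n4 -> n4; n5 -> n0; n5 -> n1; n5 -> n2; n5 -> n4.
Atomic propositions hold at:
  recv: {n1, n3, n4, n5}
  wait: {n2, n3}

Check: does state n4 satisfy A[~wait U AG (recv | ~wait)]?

Yes

Sat(~wait) = {n0, n1, n4, n5}
Sat(recv | ~wait) = {n0, n1, n3, n4, n5}
AG (recv | ~wait): greatest fixpoint, start Z0 = {n0, n1, n3, n4, n5}, keep only states in Sat with every successor in Z. Z1 = {n1, n3, n4}; fixed.
Sat(AG (recv | ~wait)) = {n1, n3, n4}
A[~wait U AG (recv | ~wait)]: least fixpoint, start Z0 = Sat(AG (recv | ~wait)) = {n1, n3, n4}, add states in Sat(~wait) with every successor in Z. Already a fixed point.
Sat(A[~wait U AG (recv | ~wait)]) = {n1, n3, n4}
n4 ∈ Sat(A[~wait U AG (recv | ~wait)]) = {n1, n3, n4}, so the formula holds at n4.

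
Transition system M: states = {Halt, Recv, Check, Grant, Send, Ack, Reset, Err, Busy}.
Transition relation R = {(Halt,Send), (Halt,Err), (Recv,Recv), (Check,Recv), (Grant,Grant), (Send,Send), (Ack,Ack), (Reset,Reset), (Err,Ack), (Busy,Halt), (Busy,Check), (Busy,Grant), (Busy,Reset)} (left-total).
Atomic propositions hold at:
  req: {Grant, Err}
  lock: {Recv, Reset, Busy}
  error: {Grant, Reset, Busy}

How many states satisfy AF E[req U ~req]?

8

Sat(~req) = {Halt, Recv, Check, Send, Ack, Reset, Busy}
E[req U ~req]: least fixpoint, start Z0 = Sat(~req) = {Halt, Recv, Check, Send, Ack, Reset, Busy}, add states in Sat(req) with some successor in Z. Z1 = {Halt, Recv, Check, Send, Ack, Reset, Err, Busy}; fixed.
Sat(E[req U ~req]) = {Halt, Recv, Check, Send, Ack, Reset, Err, Busy}
AF E[req U ~req]: least fixpoint, start Z0 = {Halt, Recv, Check, Send, Ack, Reset, Err, Busy}, add states with every successor in Z. Already a fixed point.
Sat(AF E[req U ~req]) = {Halt, Recv, Check, Send, Ack, Reset, Err, Busy}
|Sat(AF E[req U ~req])| = |{Halt, Recv, Check, Send, Ack, Reset, Err, Busy}| = 8.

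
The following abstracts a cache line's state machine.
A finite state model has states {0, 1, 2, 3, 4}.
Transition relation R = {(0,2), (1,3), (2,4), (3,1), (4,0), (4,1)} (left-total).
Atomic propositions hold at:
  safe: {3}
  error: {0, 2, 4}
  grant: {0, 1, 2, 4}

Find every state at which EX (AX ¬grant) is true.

Sat(¬grant) = {3}
Sat(AX ¬grant) = {s : every successor in {3}} = {1}
Sat(EX (AX ¬grant)) = {s : some successor in {1}} = {3, 4}

{3, 4}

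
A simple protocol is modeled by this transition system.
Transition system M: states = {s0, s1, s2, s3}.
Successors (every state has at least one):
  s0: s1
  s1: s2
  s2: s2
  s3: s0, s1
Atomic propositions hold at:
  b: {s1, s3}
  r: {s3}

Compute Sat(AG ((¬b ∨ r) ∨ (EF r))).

{s2}

Sat(¬b) = {s0, s2}
Sat(¬b ∨ r) = {s0, s2, s3}
EF r: least fixpoint, start Z0 = {s3}, add states with some successor in Z. Already a fixed point.
Sat(EF r) = {s3}
Sat((¬b ∨ r) ∨ (EF r)) = {s0, s2, s3}
AG ((¬b ∨ r) ∨ (EF r)): greatest fixpoint, start Z0 = {s0, s2, s3}, keep only states in Sat with every successor in Z. Z1 = {s2}; fixed.
Sat(AG ((¬b ∨ r) ∨ (EF r))) = {s2}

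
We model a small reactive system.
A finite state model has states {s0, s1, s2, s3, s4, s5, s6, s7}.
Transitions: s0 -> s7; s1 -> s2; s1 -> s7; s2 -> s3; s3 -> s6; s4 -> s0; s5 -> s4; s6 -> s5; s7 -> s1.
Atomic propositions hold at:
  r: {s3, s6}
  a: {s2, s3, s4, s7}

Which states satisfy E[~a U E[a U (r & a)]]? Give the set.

{s1, s2, s3}

Sat(~a) = {s0, s1, s5, s6}
Sat(r & a) = {s3}
E[a U (r & a)]: least fixpoint, start Z0 = Sat((r & a)) = {s3}, add states in Sat(a) with some successor in Z. Z1 = {s2, s3}; fixed.
Sat(E[a U (r & a)]) = {s2, s3}
E[~a U E[a U (r & a)]]: least fixpoint, start Z0 = Sat(E[a U (r & a)]) = {s2, s3}, add states in Sat(~a) with some successor in Z. Z1 = {s1, s2, s3}; fixed.
Sat(E[~a U E[a U (r & a)]]) = {s1, s2, s3}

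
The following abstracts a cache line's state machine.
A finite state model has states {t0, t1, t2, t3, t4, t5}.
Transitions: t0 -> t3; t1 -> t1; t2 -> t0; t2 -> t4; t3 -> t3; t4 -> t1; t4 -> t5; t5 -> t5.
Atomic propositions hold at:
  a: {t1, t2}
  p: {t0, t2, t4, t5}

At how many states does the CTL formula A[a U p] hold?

4

A[a U p]: least fixpoint, start Z0 = Sat(p) = {t0, t2, t4, t5}, add states in Sat(a) with every successor in Z. Already a fixed point.
Sat(A[a U p]) = {t0, t2, t4, t5}
|Sat(A[a U p])| = |{t0, t2, t4, t5}| = 4.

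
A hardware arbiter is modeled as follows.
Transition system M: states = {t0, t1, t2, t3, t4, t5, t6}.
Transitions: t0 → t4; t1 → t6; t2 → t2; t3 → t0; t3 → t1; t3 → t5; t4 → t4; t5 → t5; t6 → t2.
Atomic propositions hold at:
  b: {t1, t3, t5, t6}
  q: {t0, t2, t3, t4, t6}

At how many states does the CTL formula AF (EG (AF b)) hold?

AF b: least fixpoint, start Z0 = {t1, t3, t5, t6}, add states with every successor in Z. Already a fixed point.
Sat(AF b) = {t1, t3, t5, t6}
EG (AF b): greatest fixpoint, start Z0 = {t1, t3, t5, t6}, keep only states in Sat with some successor in Z. Z1 = {t1, t3, t5}; Z2 = {t3, t5}; fixed.
Sat(EG (AF b)) = {t3, t5}
AF (EG (AF b)): least fixpoint, start Z0 = {t3, t5}, add states with every successor in Z. Already a fixed point.
Sat(AF (EG (AF b))) = {t3, t5}
|Sat(AF (EG (AF b)))| = |{t3, t5}| = 2.

2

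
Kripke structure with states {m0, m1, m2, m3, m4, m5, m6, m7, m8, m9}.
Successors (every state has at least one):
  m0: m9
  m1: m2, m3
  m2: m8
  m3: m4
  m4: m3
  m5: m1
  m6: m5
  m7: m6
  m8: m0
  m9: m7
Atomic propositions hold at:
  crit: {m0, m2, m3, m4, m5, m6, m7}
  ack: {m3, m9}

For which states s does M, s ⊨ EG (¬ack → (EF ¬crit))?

Sat(¬ack) = {m0, m1, m2, m4, m5, m6, m7, m8}
Sat(¬crit) = {m1, m8, m9}
EF ¬crit: least fixpoint, start Z0 = {m1, m8, m9}, add states with some successor in Z. Z1 = {m0, m1, m2, m5, m8, m9}; Z2 = {m0, m1, m2, m5, m6, m8, m9}; Z3 = {m0, m1, m2, m5, m6, m7, m8, m9}; fixed.
Sat(EF ¬crit) = {m0, m1, m2, m5, m6, m7, m8, m9}
Sat(¬ack → (EF ¬crit)) = {m0, m1, m2, m3, m5, m6, m7, m8, m9}
EG (¬ack → (EF ¬crit)): greatest fixpoint, start Z0 = {m0, m1, m2, m3, m5, m6, m7, m8, m9}, keep only states in Sat with some successor in Z. Z1 = {m0, m1, m2, m5, m6, m7, m8, m9}; fixed.
Sat(EG (¬ack → (EF ¬crit))) = {m0, m1, m2, m5, m6, m7, m8, m9}

{m0, m1, m2, m5, m6, m7, m8, m9}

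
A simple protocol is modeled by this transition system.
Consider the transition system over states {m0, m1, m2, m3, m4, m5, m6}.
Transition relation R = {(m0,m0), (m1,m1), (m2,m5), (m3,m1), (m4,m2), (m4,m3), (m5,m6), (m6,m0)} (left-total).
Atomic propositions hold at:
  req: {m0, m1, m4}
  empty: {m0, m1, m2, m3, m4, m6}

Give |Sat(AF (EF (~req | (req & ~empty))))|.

5

Sat(~req) = {m2, m3, m5, m6}
Sat(~empty) = {m5}
Sat(req & ~empty) = ∅
Sat(~req | (req & ~empty)) = {m2, m3, m5, m6}
EF (~req | (req & ~empty)): least fixpoint, start Z0 = {m2, m3, m5, m6}, add states with some successor in Z. Z1 = {m2, m3, m4, m5, m6}; fixed.
Sat(EF (~req | (req & ~empty))) = {m2, m3, m4, m5, m6}
AF (EF (~req | (req & ~empty))): least fixpoint, start Z0 = {m2, m3, m4, m5, m6}, add states with every successor in Z. Already a fixed point.
Sat(AF (EF (~req | (req & ~empty)))) = {m2, m3, m4, m5, m6}
|Sat(AF (EF (~req | (req & ~empty))))| = |{m2, m3, m4, m5, m6}| = 5.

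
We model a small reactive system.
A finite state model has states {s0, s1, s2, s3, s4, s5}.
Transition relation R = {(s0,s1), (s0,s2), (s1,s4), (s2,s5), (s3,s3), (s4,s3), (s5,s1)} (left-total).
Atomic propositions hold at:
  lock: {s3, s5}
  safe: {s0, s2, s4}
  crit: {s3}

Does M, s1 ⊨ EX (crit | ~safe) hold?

Sat(~safe) = {s1, s3, s5}
Sat(crit | ~safe) = {s1, s3, s5}
Sat(EX (crit | ~safe)) = {s : some successor in {s1, s3, s5}} = {s0, s2, s3, s4, s5}
s1 ∉ Sat(EX (crit | ~safe)) = {s0, s2, s3, s4, s5}, so the formula does not hold at s1.

No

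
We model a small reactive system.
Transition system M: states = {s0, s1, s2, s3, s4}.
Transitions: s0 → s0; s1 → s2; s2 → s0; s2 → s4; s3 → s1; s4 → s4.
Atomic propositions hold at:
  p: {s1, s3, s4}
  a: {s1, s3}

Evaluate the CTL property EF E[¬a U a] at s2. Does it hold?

No

Sat(¬a) = {s0, s2, s4}
E[¬a U a]: least fixpoint, start Z0 = Sat(a) = {s1, s3}, add states in Sat(¬a) with some successor in Z. Already a fixed point.
Sat(E[¬a U a]) = {s1, s3}
EF E[¬a U a]: least fixpoint, start Z0 = {s1, s3}, add states with some successor in Z. Already a fixed point.
Sat(EF E[¬a U a]) = {s1, s3}
s2 ∉ Sat(EF E[¬a U a]) = {s1, s3}, so the formula does not hold at s2.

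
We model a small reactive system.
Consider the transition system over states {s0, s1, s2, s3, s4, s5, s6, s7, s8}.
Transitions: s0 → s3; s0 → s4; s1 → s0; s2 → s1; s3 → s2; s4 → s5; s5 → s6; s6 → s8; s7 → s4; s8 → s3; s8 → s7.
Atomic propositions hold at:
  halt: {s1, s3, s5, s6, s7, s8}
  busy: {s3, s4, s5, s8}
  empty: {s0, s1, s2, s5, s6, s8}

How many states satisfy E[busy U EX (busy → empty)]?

7

Sat(busy → empty) = {s0, s1, s2, s5, s6, s7, s8}
Sat(EX (busy → empty)) = {s : some successor in {s0, s1, s2, s5, s6, s7, s8}} = {s1, s2, s3, s4, s5, s6, s8}
E[busy U EX (busy → empty)]: least fixpoint, start Z0 = Sat(EX (busy → empty)) = {s1, s2, s3, s4, s5, s6, s8}, add states in Sat(busy) with some successor in Z. Already a fixed point.
Sat(E[busy U EX (busy → empty)]) = {s1, s2, s3, s4, s5, s6, s8}
|Sat(E[busy U EX (busy → empty)])| = |{s1, s2, s3, s4, s5, s6, s8}| = 7.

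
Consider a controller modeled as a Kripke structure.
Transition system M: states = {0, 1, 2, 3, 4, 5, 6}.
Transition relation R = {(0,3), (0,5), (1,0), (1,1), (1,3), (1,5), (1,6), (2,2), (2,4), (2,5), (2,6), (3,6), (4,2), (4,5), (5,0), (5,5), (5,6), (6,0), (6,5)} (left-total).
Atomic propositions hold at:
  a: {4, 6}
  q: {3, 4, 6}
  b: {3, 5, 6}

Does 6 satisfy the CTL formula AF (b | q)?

Yes

Sat(b | q) = {3, 4, 5, 6}
AF (b | q): least fixpoint, start Z0 = {3, 4, 5, 6}, add states with every successor in Z. Z1 = {0, 3, 4, 5, 6}; fixed.
Sat(AF (b | q)) = {0, 3, 4, 5, 6}
6 ∈ Sat(AF (b | q)) = {0, 3, 4, 5, 6}, so the formula holds at 6.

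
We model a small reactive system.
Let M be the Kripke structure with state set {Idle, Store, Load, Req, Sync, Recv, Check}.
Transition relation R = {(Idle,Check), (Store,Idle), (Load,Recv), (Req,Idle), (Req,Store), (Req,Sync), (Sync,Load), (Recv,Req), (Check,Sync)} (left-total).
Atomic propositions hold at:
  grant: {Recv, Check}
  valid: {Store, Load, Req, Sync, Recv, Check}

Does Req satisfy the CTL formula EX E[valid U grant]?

E[valid U grant]: least fixpoint, start Z0 = Sat(grant) = {Recv, Check}, add states in Sat(valid) with some successor in Z. Z1 = {Load, Recv, Check}; Z2 = {Load, Sync, Recv, Check}; Z3 = {Load, Req, Sync, Recv, Check}; fixed.
Sat(E[valid U grant]) = {Load, Req, Sync, Recv, Check}
Sat(EX E[valid U grant]) = {s : some successor in {Load, Req, Sync, Recv, Check}} = {Idle, Load, Req, Sync, Recv, Check}
Req ∈ Sat(EX E[valid U grant]) = {Idle, Load, Req, Sync, Recv, Check}, so the formula holds at Req.

Yes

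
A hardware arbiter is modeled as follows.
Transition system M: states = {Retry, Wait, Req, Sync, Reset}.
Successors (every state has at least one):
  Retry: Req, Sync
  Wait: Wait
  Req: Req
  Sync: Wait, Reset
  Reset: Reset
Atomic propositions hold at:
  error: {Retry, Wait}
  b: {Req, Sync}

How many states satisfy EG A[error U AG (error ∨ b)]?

2

Sat(error ∨ b) = {Retry, Wait, Req, Sync}
AG (error ∨ b): greatest fixpoint, start Z0 = {Retry, Wait, Req, Sync}, keep only states in Sat with every successor in Z. Z1 = {Retry, Wait, Req}; Z2 = {Wait, Req}; fixed.
Sat(AG (error ∨ b)) = {Wait, Req}
A[error U AG (error ∨ b)]: least fixpoint, start Z0 = Sat(AG (error ∨ b)) = {Wait, Req}, add states in Sat(error) with every successor in Z. Already a fixed point.
Sat(A[error U AG (error ∨ b)]) = {Wait, Req}
EG A[error U AG (error ∨ b)]: greatest fixpoint, start Z0 = {Wait, Req}, keep only states in Sat with some successor in Z. Already a fixed point.
Sat(EG A[error U AG (error ∨ b)]) = {Wait, Req}
|Sat(EG A[error U AG (error ∨ b)])| = |{Wait, Req}| = 2.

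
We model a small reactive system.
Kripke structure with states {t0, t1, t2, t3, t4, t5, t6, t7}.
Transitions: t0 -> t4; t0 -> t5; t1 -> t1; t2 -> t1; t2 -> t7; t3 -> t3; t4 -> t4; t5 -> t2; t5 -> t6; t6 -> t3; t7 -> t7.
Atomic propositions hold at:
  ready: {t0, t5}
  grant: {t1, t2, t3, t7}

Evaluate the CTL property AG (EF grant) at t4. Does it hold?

EF grant: least fixpoint, start Z0 = {t1, t2, t3, t7}, add states with some successor in Z. Z1 = {t1, t2, t3, t5, t6, t7}; Z2 = {t0, t1, t2, t3, t5, t6, t7}; fixed.
Sat(EF grant) = {t0, t1, t2, t3, t5, t6, t7}
AG (EF grant): greatest fixpoint, start Z0 = {t0, t1, t2, t3, t5, t6, t7}, keep only states in Sat with every successor in Z. Z1 = {t1, t2, t3, t5, t6, t7}; fixed.
Sat(AG (EF grant)) = {t1, t2, t3, t5, t6, t7}
t4 ∉ Sat(AG (EF grant)) = {t1, t2, t3, t5, t6, t7}, so the formula does not hold at t4.

No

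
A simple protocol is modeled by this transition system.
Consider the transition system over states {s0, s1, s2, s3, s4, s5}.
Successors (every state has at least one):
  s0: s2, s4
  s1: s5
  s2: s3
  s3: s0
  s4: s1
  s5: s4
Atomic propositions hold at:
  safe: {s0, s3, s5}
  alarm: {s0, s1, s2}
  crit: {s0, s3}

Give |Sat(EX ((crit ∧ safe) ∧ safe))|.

2

Sat(crit ∧ safe) = {s0, s3}
Sat((crit ∧ safe) ∧ safe) = {s0, s3}
Sat(EX ((crit ∧ safe) ∧ safe)) = {s : some successor in {s0, s3}} = {s2, s3}
|Sat(EX ((crit ∧ safe) ∧ safe))| = |{s2, s3}| = 2.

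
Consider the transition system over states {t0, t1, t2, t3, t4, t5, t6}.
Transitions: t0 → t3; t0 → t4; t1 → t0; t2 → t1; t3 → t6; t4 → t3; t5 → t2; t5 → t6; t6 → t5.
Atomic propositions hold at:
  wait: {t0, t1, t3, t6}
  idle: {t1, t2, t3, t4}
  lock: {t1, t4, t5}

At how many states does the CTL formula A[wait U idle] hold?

5

A[wait U idle]: least fixpoint, start Z0 = Sat(idle) = {t1, t2, t3, t4}, add states in Sat(wait) with every successor in Z. Z1 = {t0, t1, t2, t3, t4}; fixed.
Sat(A[wait U idle]) = {t0, t1, t2, t3, t4}
|Sat(A[wait U idle])| = |{t0, t1, t2, t3, t4}| = 5.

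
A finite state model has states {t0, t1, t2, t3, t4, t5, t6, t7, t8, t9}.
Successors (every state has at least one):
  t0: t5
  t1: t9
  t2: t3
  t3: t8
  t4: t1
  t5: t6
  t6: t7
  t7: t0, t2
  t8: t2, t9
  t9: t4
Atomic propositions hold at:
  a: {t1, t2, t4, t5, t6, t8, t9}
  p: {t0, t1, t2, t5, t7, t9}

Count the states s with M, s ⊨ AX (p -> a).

8

Sat(p -> a) = {t1, t2, t3, t4, t5, t6, t8, t9}
Sat(AX (p -> a)) = {s : every successor in {t1, t2, t3, t4, t5, t6, t8, t9}} = {t0, t1, t2, t3, t4, t5, t8, t9}
|Sat(AX (p -> a))| = |{t0, t1, t2, t3, t4, t5, t8, t9}| = 8.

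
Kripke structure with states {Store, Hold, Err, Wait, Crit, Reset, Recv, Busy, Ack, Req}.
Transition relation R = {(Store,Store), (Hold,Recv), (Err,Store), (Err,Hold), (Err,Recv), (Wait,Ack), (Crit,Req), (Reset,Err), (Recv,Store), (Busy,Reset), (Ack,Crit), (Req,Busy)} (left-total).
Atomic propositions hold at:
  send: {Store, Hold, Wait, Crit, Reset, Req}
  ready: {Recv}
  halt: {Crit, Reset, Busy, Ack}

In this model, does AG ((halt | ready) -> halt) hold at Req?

No

Sat(halt | ready) = {Crit, Reset, Recv, Busy, Ack}
Sat((halt | ready) -> halt) = {Store, Hold, Err, Wait, Crit, Reset, Busy, Ack, Req}
AG ((halt | ready) -> halt): greatest fixpoint, start Z0 = {Store, Hold, Err, Wait, Crit, Reset, Busy, Ack, Req}, keep only states in Sat with every successor in Z. Z1 = {Store, Wait, Crit, Reset, Busy, Ack, Req}; Z2 = {Store, Wait, Crit, Busy, Ack, Req}; Z3 = {Store, Wait, Crit, Ack, Req}; Z4 = {Store, Wait, Crit, Ack}; Z5 = {Store, Wait, Ack}; Z6 = {Store, Wait}; Z7 = {Store}; fixed.
Sat(AG ((halt | ready) -> halt)) = {Store}
Req ∉ Sat(AG ((halt | ready) -> halt)) = {Store}, so the formula does not hold at Req.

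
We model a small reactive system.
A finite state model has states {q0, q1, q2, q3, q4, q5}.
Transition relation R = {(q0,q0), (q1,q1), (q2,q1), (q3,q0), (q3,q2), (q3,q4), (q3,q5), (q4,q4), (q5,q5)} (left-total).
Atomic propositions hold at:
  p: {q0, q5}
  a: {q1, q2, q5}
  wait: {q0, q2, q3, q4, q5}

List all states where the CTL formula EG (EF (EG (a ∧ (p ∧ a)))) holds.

{q3, q5}

Sat(p ∧ a) = {q5}
Sat(a ∧ (p ∧ a)) = {q5}
EG (a ∧ (p ∧ a)): greatest fixpoint, start Z0 = {q5}, keep only states in Sat with some successor in Z. Already a fixed point.
Sat(EG (a ∧ (p ∧ a))) = {q5}
EF (EG (a ∧ (p ∧ a))): least fixpoint, start Z0 = {q5}, add states with some successor in Z. Z1 = {q3, q5}; fixed.
Sat(EF (EG (a ∧ (p ∧ a)))) = {q3, q5}
EG (EF (EG (a ∧ (p ∧ a)))): greatest fixpoint, start Z0 = {q3, q5}, keep only states in Sat with some successor in Z. Already a fixed point.
Sat(EG (EF (EG (a ∧ (p ∧ a))))) = {q3, q5}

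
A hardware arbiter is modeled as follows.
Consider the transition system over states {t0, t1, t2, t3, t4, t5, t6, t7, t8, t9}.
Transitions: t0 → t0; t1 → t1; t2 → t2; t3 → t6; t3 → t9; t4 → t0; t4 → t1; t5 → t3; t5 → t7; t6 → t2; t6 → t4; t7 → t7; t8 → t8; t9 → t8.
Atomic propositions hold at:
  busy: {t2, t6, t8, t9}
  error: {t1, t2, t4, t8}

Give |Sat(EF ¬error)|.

7

Sat(¬error) = {t0, t3, t5, t6, t7, t9}
EF ¬error: least fixpoint, start Z0 = {t0, t3, t5, t6, t7, t9}, add states with some successor in Z. Z1 = {t0, t3, t4, t5, t6, t7, t9}; fixed.
Sat(EF ¬error) = {t0, t3, t4, t5, t6, t7, t9}
|Sat(EF ¬error)| = |{t0, t3, t4, t5, t6, t7, t9}| = 7.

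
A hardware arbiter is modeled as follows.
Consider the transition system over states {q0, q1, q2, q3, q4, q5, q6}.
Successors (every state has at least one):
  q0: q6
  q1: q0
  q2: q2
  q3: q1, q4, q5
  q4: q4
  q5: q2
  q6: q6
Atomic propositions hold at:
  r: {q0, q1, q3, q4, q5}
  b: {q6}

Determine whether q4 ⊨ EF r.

EF r: least fixpoint, start Z0 = {q0, q1, q3, q4, q5}, add states with some successor in Z. Already a fixed point.
Sat(EF r) = {q0, q1, q3, q4, q5}
q4 ∈ Sat(EF r) = {q0, q1, q3, q4, q5}, so the formula holds at q4.

Yes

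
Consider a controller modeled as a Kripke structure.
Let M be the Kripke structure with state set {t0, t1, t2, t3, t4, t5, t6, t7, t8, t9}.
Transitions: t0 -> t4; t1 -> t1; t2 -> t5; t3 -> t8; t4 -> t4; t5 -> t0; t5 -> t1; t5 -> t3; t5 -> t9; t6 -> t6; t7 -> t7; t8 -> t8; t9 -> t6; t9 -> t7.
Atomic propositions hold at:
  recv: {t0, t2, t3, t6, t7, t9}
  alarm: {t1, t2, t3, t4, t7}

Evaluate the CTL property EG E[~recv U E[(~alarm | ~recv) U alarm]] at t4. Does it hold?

Yes

Sat(~recv) = {t1, t4, t5, t8}
Sat(~alarm) = {t0, t5, t6, t8, t9}
Sat(~alarm | ~recv) = {t0, t1, t4, t5, t6, t8, t9}
E[(~alarm | ~recv) U alarm]: least fixpoint, start Z0 = Sat(alarm) = {t1, t2, t3, t4, t7}, add states in Sat(~alarm | ~recv) with some successor in Z. Z1 = {t0, t1, t2, t3, t4, t5, t7, t9}; fixed.
Sat(E[(~alarm | ~recv) U alarm]) = {t0, t1, t2, t3, t4, t5, t7, t9}
E[~recv U E[(~alarm | ~recv) U alarm]]: least fixpoint, start Z0 = Sat(E[(~alarm | ~recv) U alarm]) = {t0, t1, t2, t3, t4, t5, t7, t9}, add states in Sat(~recv) with some successor in Z. Already a fixed point.
Sat(E[~recv U E[(~alarm | ~recv) U alarm]]) = {t0, t1, t2, t3, t4, t5, t7, t9}
EG E[~recv U E[(~alarm | ~recv) U alarm]]: greatest fixpoint, start Z0 = {t0, t1, t2, t3, t4, t5, t7, t9}, keep only states in Sat with some successor in Z. Z1 = {t0, t1, t2, t4, t5, t7, t9}; fixed.
Sat(EG E[~recv U E[(~alarm | ~recv) U alarm]]) = {t0, t1, t2, t4, t5, t7, t9}
t4 ∈ Sat(EG E[~recv U E[(~alarm | ~recv) U alarm]]) = {t0, t1, t2, t4, t5, t7, t9}, so the formula holds at t4.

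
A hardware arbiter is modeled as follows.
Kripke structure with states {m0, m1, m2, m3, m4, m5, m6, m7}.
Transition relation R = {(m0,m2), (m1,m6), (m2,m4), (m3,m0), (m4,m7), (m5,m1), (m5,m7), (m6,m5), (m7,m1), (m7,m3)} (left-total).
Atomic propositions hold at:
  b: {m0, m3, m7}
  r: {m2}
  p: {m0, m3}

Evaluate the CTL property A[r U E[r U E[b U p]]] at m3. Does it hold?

E[b U p]: least fixpoint, start Z0 = Sat(p) = {m0, m3}, add states in Sat(b) with some successor in Z. Z1 = {m0, m3, m7}; fixed.
Sat(E[b U p]) = {m0, m3, m7}
E[r U E[b U p]]: least fixpoint, start Z0 = Sat(E[b U p]) = {m0, m3, m7}, add states in Sat(r) with some successor in Z. Already a fixed point.
Sat(E[r U E[b U p]]) = {m0, m3, m7}
A[r U E[r U E[b U p]]]: least fixpoint, start Z0 = Sat(E[r U E[b U p]]) = {m0, m3, m7}, add states in Sat(r) with every successor in Z. Already a fixed point.
Sat(A[r U E[r U E[b U p]]]) = {m0, m3, m7}
m3 ∈ Sat(A[r U E[r U E[b U p]]]) = {m0, m3, m7}, so the formula holds at m3.

Yes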